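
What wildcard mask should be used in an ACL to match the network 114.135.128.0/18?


Subnet mask: 255.255.192.0
Wildcard = 255.255.255.255 - subnet mask
255 - 255 = 0
255 - 255 = 0
255 - 192 = 63
255 - 0 = 255
Wildcard: 0.0.63.255


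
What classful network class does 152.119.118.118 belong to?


First octet: 152
Binary: 10011000
10xxxxxx -> Class B (128-191)
Class B, default mask 255.255.0.0 (/16)


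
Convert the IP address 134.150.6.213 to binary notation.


134 = 10000110
150 = 10010110
6 = 00000110
213 = 11010101
Binary: 10000110.10010110.00000110.11010101


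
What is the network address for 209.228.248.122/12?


IP:   11010001.11100100.11111000.01111010
Mask: 11111111.11110000.00000000.00000000
AND operation:
Net:  11010001.11100000.00000000.00000000
Network: 209.224.0.0/12


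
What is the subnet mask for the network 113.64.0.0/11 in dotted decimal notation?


/11 means 11 network bits, 21 host bits
Binary: 11111111111000000000000000000000
Mask: 255.224.0.0


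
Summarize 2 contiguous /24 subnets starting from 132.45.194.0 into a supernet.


Original prefix: /24
Number of subnets: 2 = 2^1
New prefix = 24 - 1 = 23
Supernet: 132.45.194.0/23


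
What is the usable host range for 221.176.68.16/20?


Network: 221.176.64.0
Broadcast: 221.176.79.255
First usable = network + 1
Last usable = broadcast - 1
Range: 221.176.64.1 to 221.176.79.254


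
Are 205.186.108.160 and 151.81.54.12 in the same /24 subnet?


Mask: 255.255.255.0
205.186.108.160 AND mask = 205.186.108.0
151.81.54.12 AND mask = 151.81.54.0
No, different subnets (205.186.108.0 vs 151.81.54.0)


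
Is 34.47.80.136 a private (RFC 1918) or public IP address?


RFC 1918 private ranges:
  10.0.0.0/8 (10.0.0.0 - 10.255.255.255)
  172.16.0.0/12 (172.16.0.0 - 172.31.255.255)
  192.168.0.0/16 (192.168.0.0 - 192.168.255.255)
Public (not in any RFC 1918 range)


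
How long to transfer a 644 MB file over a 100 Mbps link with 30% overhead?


Effective throughput = 100 * (1 - 30/100) = 70 Mbps
File size in Mb = 644 * 8 = 5152 Mb
Time = 5152 / 70
Time = 73.6 seconds


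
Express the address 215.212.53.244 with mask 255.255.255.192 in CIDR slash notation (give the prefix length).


Binary: 11111111.11111111.11111111.11000000
Count leading 1s
Prefix: /26


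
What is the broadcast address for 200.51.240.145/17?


Network: 200.51.128.0/17
Host bits = 15
Set all host bits to 1:
Broadcast: 200.51.255.255


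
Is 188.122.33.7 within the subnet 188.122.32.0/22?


Subnet network: 188.122.32.0
Test IP AND mask: 188.122.32.0
Yes, 188.122.33.7 is in 188.122.32.0/22


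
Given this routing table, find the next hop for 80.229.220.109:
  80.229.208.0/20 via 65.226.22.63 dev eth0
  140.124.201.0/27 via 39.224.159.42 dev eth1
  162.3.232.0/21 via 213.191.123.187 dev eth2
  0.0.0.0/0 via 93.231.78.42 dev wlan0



Longest prefix match for 80.229.220.109:
  /20 80.229.208.0: MATCH
  /27 140.124.201.0: no
  /21 162.3.232.0: no
  /0 0.0.0.0: MATCH
Selected: next-hop 65.226.22.63 via eth0 (matched /20)


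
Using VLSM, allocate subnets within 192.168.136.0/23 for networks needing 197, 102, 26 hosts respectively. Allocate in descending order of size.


197 hosts -> /24 (254 usable): 192.168.136.0/24
102 hosts -> /25 (126 usable): 192.168.137.0/25
26 hosts -> /27 (30 usable): 192.168.137.128/27
Allocation: 192.168.136.0/24 (197 hosts, 254 usable); 192.168.137.0/25 (102 hosts, 126 usable); 192.168.137.128/27 (26 hosts, 30 usable)


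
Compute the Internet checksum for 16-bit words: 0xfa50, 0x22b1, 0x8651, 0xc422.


Sum all words (with carry folding):
+ 0xfa50 = 0xfa50
+ 0x22b1 = 0x1d02
+ 0x8651 = 0xa353
+ 0xc422 = 0x6776
One's complement: ~0x6776
Checksum = 0x9889


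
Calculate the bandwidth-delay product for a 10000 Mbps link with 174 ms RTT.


BDP = bandwidth * RTT
= 10000 Mbps * 174 ms
= 10000 * 1e6 * 174 / 1000 bits
= 1740000000 bits
= 217500000 bytes
= 212402.3438 KB
BDP = 1740000000 bits (217500000 bytes)


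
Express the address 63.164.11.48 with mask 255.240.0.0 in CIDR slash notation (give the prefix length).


Binary: 11111111.11110000.00000000.00000000
Count leading 1s
Prefix: /12


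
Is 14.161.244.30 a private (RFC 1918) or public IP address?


RFC 1918 private ranges:
  10.0.0.0/8 (10.0.0.0 - 10.255.255.255)
  172.16.0.0/12 (172.16.0.0 - 172.31.255.255)
  192.168.0.0/16 (192.168.0.0 - 192.168.255.255)
Public (not in any RFC 1918 range)


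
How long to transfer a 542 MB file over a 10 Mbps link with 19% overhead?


Effective throughput = 10 * (1 - 19/100) = 8.1 Mbps
File size in Mb = 542 * 8 = 4336 Mb
Time = 4336 / 8.1
Time = 535.3086 seconds


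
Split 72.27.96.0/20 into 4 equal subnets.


New prefix = 20 + 2 = 22
Each subnet has 1024 addresses
  72.27.96.0/22
  72.27.100.0/22
  72.27.104.0/22
  72.27.108.0/22
Subnets: 72.27.96.0/22, 72.27.100.0/22, 72.27.104.0/22, 72.27.108.0/22


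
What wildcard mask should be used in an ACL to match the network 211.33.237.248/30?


Subnet mask: 255.255.255.252
Wildcard = 255.255.255.255 - subnet mask
255 - 255 = 0
255 - 255 = 0
255 - 255 = 0
255 - 252 = 3
Wildcard: 0.0.0.3


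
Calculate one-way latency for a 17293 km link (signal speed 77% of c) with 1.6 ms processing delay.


Speed = 0.77 * 3e5 km/s = 231000 km/s
Propagation delay = 17293 / 231000 = 0.0749 s = 74.8615 ms
Processing delay = 1.6 ms
Total one-way latency = 76.4615 ms


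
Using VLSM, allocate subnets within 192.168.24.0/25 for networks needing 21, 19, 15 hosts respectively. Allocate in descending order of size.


21 hosts -> /27 (30 usable): 192.168.24.0/27
19 hosts -> /27 (30 usable): 192.168.24.32/27
15 hosts -> /27 (30 usable): 192.168.24.64/27
Allocation: 192.168.24.0/27 (21 hosts, 30 usable); 192.168.24.32/27 (19 hosts, 30 usable); 192.168.24.64/27 (15 hosts, 30 usable)


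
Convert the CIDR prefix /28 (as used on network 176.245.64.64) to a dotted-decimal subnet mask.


/28 means 28 network bits, 4 host bits
Binary: 11111111111111111111111111110000
Mask: 255.255.255.240


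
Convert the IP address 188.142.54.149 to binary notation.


188 = 10111100
142 = 10001110
54 = 00110110
149 = 10010101
Binary: 10111100.10001110.00110110.10010101


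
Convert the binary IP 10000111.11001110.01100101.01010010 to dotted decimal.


10000111 = 135
11001110 = 206
01100101 = 101
01010010 = 82
IP: 135.206.101.82


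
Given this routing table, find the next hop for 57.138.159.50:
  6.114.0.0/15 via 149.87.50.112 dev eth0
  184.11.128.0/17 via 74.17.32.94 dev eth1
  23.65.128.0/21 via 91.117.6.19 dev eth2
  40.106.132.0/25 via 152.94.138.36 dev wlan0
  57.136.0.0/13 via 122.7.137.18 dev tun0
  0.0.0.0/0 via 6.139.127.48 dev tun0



Longest prefix match for 57.138.159.50:
  /15 6.114.0.0: no
  /17 184.11.128.0: no
  /21 23.65.128.0: no
  /25 40.106.132.0: no
  /13 57.136.0.0: MATCH
  /0 0.0.0.0: MATCH
Selected: next-hop 122.7.137.18 via tun0 (matched /13)


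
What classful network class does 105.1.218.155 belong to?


First octet: 105
Binary: 01101001
0xxxxxxx -> Class A (1-126)
Class A, default mask 255.0.0.0 (/8)


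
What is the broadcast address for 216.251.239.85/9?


Network: 216.128.0.0/9
Host bits = 23
Set all host bits to 1:
Broadcast: 216.255.255.255


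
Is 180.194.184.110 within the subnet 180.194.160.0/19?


Subnet network: 180.194.160.0
Test IP AND mask: 180.194.160.0
Yes, 180.194.184.110 is in 180.194.160.0/19


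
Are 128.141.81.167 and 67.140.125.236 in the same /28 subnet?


Mask: 255.255.255.240
128.141.81.167 AND mask = 128.141.81.160
67.140.125.236 AND mask = 67.140.125.224
No, different subnets (128.141.81.160 vs 67.140.125.224)


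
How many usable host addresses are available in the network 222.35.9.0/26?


Host bits = 32 - 26 = 6
Total addresses = 2^6 = 64
Usable = total - 2 (network and broadcast)
Usable hosts: 62


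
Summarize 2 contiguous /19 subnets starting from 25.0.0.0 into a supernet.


Original prefix: /19
Number of subnets: 2 = 2^1
New prefix = 19 - 1 = 18
Supernet: 25.0.0.0/18


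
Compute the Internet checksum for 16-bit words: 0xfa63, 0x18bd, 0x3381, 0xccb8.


Sum all words (with carry folding):
+ 0xfa63 = 0xfa63
+ 0x18bd = 0x1321
+ 0x3381 = 0x46a2
+ 0xccb8 = 0x135b
One's complement: ~0x135b
Checksum = 0xeca4


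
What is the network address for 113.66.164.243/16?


IP:   01110001.01000010.10100100.11110011
Mask: 11111111.11111111.00000000.00000000
AND operation:
Net:  01110001.01000010.00000000.00000000
Network: 113.66.0.0/16


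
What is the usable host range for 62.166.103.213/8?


Network: 62.0.0.0
Broadcast: 62.255.255.255
First usable = network + 1
Last usable = broadcast - 1
Range: 62.0.0.1 to 62.255.255.254


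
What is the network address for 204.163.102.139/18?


IP:   11001100.10100011.01100110.10001011
Mask: 11111111.11111111.11000000.00000000
AND operation:
Net:  11001100.10100011.01000000.00000000
Network: 204.163.64.0/18


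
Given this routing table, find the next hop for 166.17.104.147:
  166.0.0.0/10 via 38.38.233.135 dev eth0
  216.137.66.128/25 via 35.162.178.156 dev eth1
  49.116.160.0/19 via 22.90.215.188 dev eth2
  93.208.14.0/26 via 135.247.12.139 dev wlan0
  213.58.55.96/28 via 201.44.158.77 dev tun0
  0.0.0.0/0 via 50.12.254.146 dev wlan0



Longest prefix match for 166.17.104.147:
  /10 166.0.0.0: MATCH
  /25 216.137.66.128: no
  /19 49.116.160.0: no
  /26 93.208.14.0: no
  /28 213.58.55.96: no
  /0 0.0.0.0: MATCH
Selected: next-hop 38.38.233.135 via eth0 (matched /10)


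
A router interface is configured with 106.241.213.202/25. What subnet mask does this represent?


/25 means 25 network bits, 7 host bits
Binary: 11111111111111111111111110000000
Mask: 255.255.255.128


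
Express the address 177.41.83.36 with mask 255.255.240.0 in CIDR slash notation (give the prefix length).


Binary: 11111111.11111111.11110000.00000000
Count leading 1s
Prefix: /20


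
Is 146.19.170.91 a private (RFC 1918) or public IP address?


RFC 1918 private ranges:
  10.0.0.0/8 (10.0.0.0 - 10.255.255.255)
  172.16.0.0/12 (172.16.0.0 - 172.31.255.255)
  192.168.0.0/16 (192.168.0.0 - 192.168.255.255)
Public (not in any RFC 1918 range)


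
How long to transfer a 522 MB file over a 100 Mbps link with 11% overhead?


Effective throughput = 100 * (1 - 11/100) = 89 Mbps
File size in Mb = 522 * 8 = 4176 Mb
Time = 4176 / 89
Time = 46.9213 seconds


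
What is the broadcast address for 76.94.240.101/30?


Network: 76.94.240.100/30
Host bits = 2
Set all host bits to 1:
Broadcast: 76.94.240.103


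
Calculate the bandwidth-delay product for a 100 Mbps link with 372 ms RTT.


BDP = bandwidth * RTT
= 100 Mbps * 372 ms
= 100 * 1e6 * 372 / 1000 bits
= 37200000 bits
= 4650000 bytes
= 4541.0156 KB
BDP = 37200000 bits (4650000 bytes)


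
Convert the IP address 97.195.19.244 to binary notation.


97 = 01100001
195 = 11000011
19 = 00010011
244 = 11110100
Binary: 01100001.11000011.00010011.11110100


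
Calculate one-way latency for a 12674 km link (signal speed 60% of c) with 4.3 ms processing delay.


Speed = 0.6 * 3e5 km/s = 180000 km/s
Propagation delay = 12674 / 180000 = 0.0704 s = 70.4111 ms
Processing delay = 4.3 ms
Total one-way latency = 74.7111 ms


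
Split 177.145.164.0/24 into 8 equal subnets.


New prefix = 24 + 3 = 27
Each subnet has 32 addresses
  177.145.164.0/27
  177.145.164.32/27
  177.145.164.64/27
  177.145.164.96/27
  177.145.164.128/27
  177.145.164.160/27
  177.145.164.192/27
  177.145.164.224/27
Subnets: 177.145.164.0/27, 177.145.164.32/27, 177.145.164.64/27, 177.145.164.96/27, 177.145.164.128/27, 177.145.164.160/27, 177.145.164.192/27, 177.145.164.224/27


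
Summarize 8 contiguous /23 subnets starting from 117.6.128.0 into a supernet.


Original prefix: /23
Number of subnets: 8 = 2^3
New prefix = 23 - 3 = 20
Supernet: 117.6.128.0/20


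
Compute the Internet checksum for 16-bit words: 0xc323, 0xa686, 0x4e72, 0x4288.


Sum all words (with carry folding):
+ 0xc323 = 0xc323
+ 0xa686 = 0x69aa
+ 0x4e72 = 0xb81c
+ 0x4288 = 0xfaa4
One's complement: ~0xfaa4
Checksum = 0x055b


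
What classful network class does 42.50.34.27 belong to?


First octet: 42
Binary: 00101010
0xxxxxxx -> Class A (1-126)
Class A, default mask 255.0.0.0 (/8)


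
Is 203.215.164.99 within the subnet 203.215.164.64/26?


Subnet network: 203.215.164.64
Test IP AND mask: 203.215.164.64
Yes, 203.215.164.99 is in 203.215.164.64/26


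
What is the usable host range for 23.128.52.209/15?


Network: 23.128.0.0
Broadcast: 23.129.255.255
First usable = network + 1
Last usable = broadcast - 1
Range: 23.128.0.1 to 23.129.255.254


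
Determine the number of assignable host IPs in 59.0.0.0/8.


Host bits = 32 - 8 = 24
Total addresses = 2^24 = 16777216
Usable = total - 2 (network and broadcast)
Usable hosts: 16777214


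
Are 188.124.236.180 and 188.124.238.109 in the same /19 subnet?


Mask: 255.255.224.0
188.124.236.180 AND mask = 188.124.224.0
188.124.238.109 AND mask = 188.124.224.0
Yes, same subnet (188.124.224.0)


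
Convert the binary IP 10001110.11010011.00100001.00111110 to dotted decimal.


10001110 = 142
11010011 = 211
00100001 = 33
00111110 = 62
IP: 142.211.33.62


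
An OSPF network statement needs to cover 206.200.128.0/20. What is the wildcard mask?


Subnet mask: 255.255.240.0
Wildcard = 255.255.255.255 - subnet mask
255 - 255 = 0
255 - 255 = 0
255 - 240 = 15
255 - 0 = 255
Wildcard: 0.0.15.255


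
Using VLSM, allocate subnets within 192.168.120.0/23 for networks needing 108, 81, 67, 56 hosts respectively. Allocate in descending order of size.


108 hosts -> /25 (126 usable): 192.168.120.0/25
81 hosts -> /25 (126 usable): 192.168.120.128/25
67 hosts -> /25 (126 usable): 192.168.121.0/25
56 hosts -> /26 (62 usable): 192.168.121.128/26
Allocation: 192.168.120.0/25 (108 hosts, 126 usable); 192.168.120.128/25 (81 hosts, 126 usable); 192.168.121.0/25 (67 hosts, 126 usable); 192.168.121.128/26 (56 hosts, 62 usable)


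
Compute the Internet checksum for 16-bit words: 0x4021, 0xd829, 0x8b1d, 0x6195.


Sum all words (with carry folding):
+ 0x4021 = 0x4021
+ 0xd829 = 0x184b
+ 0x8b1d = 0xa368
+ 0x6195 = 0x04fe
One's complement: ~0x04fe
Checksum = 0xfb01


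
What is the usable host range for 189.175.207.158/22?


Network: 189.175.204.0
Broadcast: 189.175.207.255
First usable = network + 1
Last usable = broadcast - 1
Range: 189.175.204.1 to 189.175.207.254


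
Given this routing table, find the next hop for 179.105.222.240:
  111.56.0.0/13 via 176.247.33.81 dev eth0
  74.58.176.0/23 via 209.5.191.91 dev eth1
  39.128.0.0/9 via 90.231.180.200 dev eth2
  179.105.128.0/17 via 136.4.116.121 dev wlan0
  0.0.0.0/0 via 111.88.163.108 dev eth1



Longest prefix match for 179.105.222.240:
  /13 111.56.0.0: no
  /23 74.58.176.0: no
  /9 39.128.0.0: no
  /17 179.105.128.0: MATCH
  /0 0.0.0.0: MATCH
Selected: next-hop 136.4.116.121 via wlan0 (matched /17)


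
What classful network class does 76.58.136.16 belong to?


First octet: 76
Binary: 01001100
0xxxxxxx -> Class A (1-126)
Class A, default mask 255.0.0.0 (/8)


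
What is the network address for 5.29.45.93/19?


IP:   00000101.00011101.00101101.01011101
Mask: 11111111.11111111.11100000.00000000
AND operation:
Net:  00000101.00011101.00100000.00000000
Network: 5.29.32.0/19


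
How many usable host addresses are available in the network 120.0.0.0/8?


Host bits = 32 - 8 = 24
Total addresses = 2^24 = 16777216
Usable = total - 2 (network and broadcast)
Usable hosts: 16777214


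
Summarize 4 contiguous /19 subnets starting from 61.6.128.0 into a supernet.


Original prefix: /19
Number of subnets: 4 = 2^2
New prefix = 19 - 2 = 17
Supernet: 61.6.128.0/17


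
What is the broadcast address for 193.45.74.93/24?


Network: 193.45.74.0/24
Host bits = 8
Set all host bits to 1:
Broadcast: 193.45.74.255


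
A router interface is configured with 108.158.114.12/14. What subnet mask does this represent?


/14 means 14 network bits, 18 host bits
Binary: 11111111111111000000000000000000
Mask: 255.252.0.0


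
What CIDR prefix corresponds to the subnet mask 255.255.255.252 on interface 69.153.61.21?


Binary: 11111111.11111111.11111111.11111100
Count leading 1s
Prefix: /30


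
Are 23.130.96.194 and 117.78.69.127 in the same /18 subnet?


Mask: 255.255.192.0
23.130.96.194 AND mask = 23.130.64.0
117.78.69.127 AND mask = 117.78.64.0
No, different subnets (23.130.64.0 vs 117.78.64.0)


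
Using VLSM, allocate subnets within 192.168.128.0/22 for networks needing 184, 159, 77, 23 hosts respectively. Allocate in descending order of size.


184 hosts -> /24 (254 usable): 192.168.128.0/24
159 hosts -> /24 (254 usable): 192.168.129.0/24
77 hosts -> /25 (126 usable): 192.168.130.0/25
23 hosts -> /27 (30 usable): 192.168.130.128/27
Allocation: 192.168.128.0/24 (184 hosts, 254 usable); 192.168.129.0/24 (159 hosts, 254 usable); 192.168.130.0/25 (77 hosts, 126 usable); 192.168.130.128/27 (23 hosts, 30 usable)


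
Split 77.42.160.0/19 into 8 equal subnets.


New prefix = 19 + 3 = 22
Each subnet has 1024 addresses
  77.42.160.0/22
  77.42.164.0/22
  77.42.168.0/22
  77.42.172.0/22
  77.42.176.0/22
  77.42.180.0/22
  77.42.184.0/22
  77.42.188.0/22
Subnets: 77.42.160.0/22, 77.42.164.0/22, 77.42.168.0/22, 77.42.172.0/22, 77.42.176.0/22, 77.42.180.0/22, 77.42.184.0/22, 77.42.188.0/22


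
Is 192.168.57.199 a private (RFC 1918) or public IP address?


RFC 1918 private ranges:
  10.0.0.0/8 (10.0.0.0 - 10.255.255.255)
  172.16.0.0/12 (172.16.0.0 - 172.31.255.255)
  192.168.0.0/16 (192.168.0.0 - 192.168.255.255)
Private (in 192.168.0.0/16)


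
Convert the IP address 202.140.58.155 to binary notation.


202 = 11001010
140 = 10001100
58 = 00111010
155 = 10011011
Binary: 11001010.10001100.00111010.10011011


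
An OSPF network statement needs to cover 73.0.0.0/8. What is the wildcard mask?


Subnet mask: 255.0.0.0
Wildcard = 255.255.255.255 - subnet mask
255 - 255 = 0
255 - 0 = 255
255 - 0 = 255
255 - 0 = 255
Wildcard: 0.255.255.255


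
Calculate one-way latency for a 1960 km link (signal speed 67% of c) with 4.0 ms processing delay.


Speed = 0.67 * 3e5 km/s = 201000 km/s
Propagation delay = 1960 / 201000 = 0.0098 s = 9.7512 ms
Processing delay = 4.0 ms
Total one-way latency = 13.7512 ms


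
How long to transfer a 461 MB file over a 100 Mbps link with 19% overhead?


Effective throughput = 100 * (1 - 19/100) = 81 Mbps
File size in Mb = 461 * 8 = 3688 Mb
Time = 3688 / 81
Time = 45.5309 seconds


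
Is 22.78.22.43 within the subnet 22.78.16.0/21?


Subnet network: 22.78.16.0
Test IP AND mask: 22.78.16.0
Yes, 22.78.22.43 is in 22.78.16.0/21


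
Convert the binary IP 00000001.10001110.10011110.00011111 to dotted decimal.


00000001 = 1
10001110 = 142
10011110 = 158
00011111 = 31
IP: 1.142.158.31


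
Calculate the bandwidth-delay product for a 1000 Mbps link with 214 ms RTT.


BDP = bandwidth * RTT
= 1000 Mbps * 214 ms
= 1000 * 1e6 * 214 / 1000 bits
= 214000000 bits
= 26750000 bytes
= 26123.0469 KB
BDP = 214000000 bits (26750000 bytes)


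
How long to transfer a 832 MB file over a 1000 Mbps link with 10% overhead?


Effective throughput = 1000 * (1 - 10/100) = 900 Mbps
File size in Mb = 832 * 8 = 6656 Mb
Time = 6656 / 900
Time = 7.3956 seconds


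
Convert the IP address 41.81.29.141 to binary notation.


41 = 00101001
81 = 01010001
29 = 00011101
141 = 10001101
Binary: 00101001.01010001.00011101.10001101


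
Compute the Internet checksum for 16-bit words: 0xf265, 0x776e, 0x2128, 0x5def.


Sum all words (with carry folding):
+ 0xf265 = 0xf265
+ 0x776e = 0x69d4
+ 0x2128 = 0x8afc
+ 0x5def = 0xe8eb
One's complement: ~0xe8eb
Checksum = 0x1714


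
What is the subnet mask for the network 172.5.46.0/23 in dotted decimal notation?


/23 means 23 network bits, 9 host bits
Binary: 11111111111111111111111000000000
Mask: 255.255.254.0


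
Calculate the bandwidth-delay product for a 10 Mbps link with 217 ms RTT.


BDP = bandwidth * RTT
= 10 Mbps * 217 ms
= 10 * 1e6 * 217 / 1000 bits
= 2170000 bits
= 271250 bytes
= 264.8926 KB
BDP = 2170000 bits (271250 bytes)


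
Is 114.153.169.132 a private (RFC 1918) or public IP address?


RFC 1918 private ranges:
  10.0.0.0/8 (10.0.0.0 - 10.255.255.255)
  172.16.0.0/12 (172.16.0.0 - 172.31.255.255)
  192.168.0.0/16 (192.168.0.0 - 192.168.255.255)
Public (not in any RFC 1918 range)


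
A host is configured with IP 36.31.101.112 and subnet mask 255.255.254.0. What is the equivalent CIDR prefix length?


Binary: 11111111.11111111.11111110.00000000
Count leading 1s
Prefix: /23


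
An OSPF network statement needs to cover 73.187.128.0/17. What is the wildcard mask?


Subnet mask: 255.255.128.0
Wildcard = 255.255.255.255 - subnet mask
255 - 255 = 0
255 - 255 = 0
255 - 128 = 127
255 - 0 = 255
Wildcard: 0.0.127.255


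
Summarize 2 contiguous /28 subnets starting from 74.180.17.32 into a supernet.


Original prefix: /28
Number of subnets: 2 = 2^1
New prefix = 28 - 1 = 27
Supernet: 74.180.17.32/27


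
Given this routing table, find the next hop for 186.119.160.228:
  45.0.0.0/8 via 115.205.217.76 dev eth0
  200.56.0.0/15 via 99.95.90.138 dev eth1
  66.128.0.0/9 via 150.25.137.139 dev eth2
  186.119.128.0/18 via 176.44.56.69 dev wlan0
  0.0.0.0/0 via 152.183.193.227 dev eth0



Longest prefix match for 186.119.160.228:
  /8 45.0.0.0: no
  /15 200.56.0.0: no
  /9 66.128.0.0: no
  /18 186.119.128.0: MATCH
  /0 0.0.0.0: MATCH
Selected: next-hop 176.44.56.69 via wlan0 (matched /18)


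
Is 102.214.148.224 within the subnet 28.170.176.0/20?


Subnet network: 28.170.176.0
Test IP AND mask: 102.214.144.0
No, 102.214.148.224 is not in 28.170.176.0/20


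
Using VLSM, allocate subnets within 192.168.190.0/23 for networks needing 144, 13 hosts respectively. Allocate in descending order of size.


144 hosts -> /24 (254 usable): 192.168.190.0/24
13 hosts -> /28 (14 usable): 192.168.191.0/28
Allocation: 192.168.190.0/24 (144 hosts, 254 usable); 192.168.191.0/28 (13 hosts, 14 usable)


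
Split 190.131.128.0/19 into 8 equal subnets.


New prefix = 19 + 3 = 22
Each subnet has 1024 addresses
  190.131.128.0/22
  190.131.132.0/22
  190.131.136.0/22
  190.131.140.0/22
  190.131.144.0/22
  190.131.148.0/22
  190.131.152.0/22
  190.131.156.0/22
Subnets: 190.131.128.0/22, 190.131.132.0/22, 190.131.136.0/22, 190.131.140.0/22, 190.131.144.0/22, 190.131.148.0/22, 190.131.152.0/22, 190.131.156.0/22


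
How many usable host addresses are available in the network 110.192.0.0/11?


Host bits = 32 - 11 = 21
Total addresses = 2^21 = 2097152
Usable = total - 2 (network and broadcast)
Usable hosts: 2097150


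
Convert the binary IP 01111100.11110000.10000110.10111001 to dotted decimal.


01111100 = 124
11110000 = 240
10000110 = 134
10111001 = 185
IP: 124.240.134.185


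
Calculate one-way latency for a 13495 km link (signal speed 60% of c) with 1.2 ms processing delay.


Speed = 0.6 * 3e5 km/s = 180000 km/s
Propagation delay = 13495 / 180000 = 0.075 s = 74.9722 ms
Processing delay = 1.2 ms
Total one-way latency = 76.1722 ms


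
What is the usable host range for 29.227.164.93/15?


Network: 29.226.0.0
Broadcast: 29.227.255.255
First usable = network + 1
Last usable = broadcast - 1
Range: 29.226.0.1 to 29.227.255.254


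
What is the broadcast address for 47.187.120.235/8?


Network: 47.0.0.0/8
Host bits = 24
Set all host bits to 1:
Broadcast: 47.255.255.255


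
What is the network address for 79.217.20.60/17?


IP:   01001111.11011001.00010100.00111100
Mask: 11111111.11111111.10000000.00000000
AND operation:
Net:  01001111.11011001.00000000.00000000
Network: 79.217.0.0/17


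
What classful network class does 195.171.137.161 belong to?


First octet: 195
Binary: 11000011
110xxxxx -> Class C (192-223)
Class C, default mask 255.255.255.0 (/24)


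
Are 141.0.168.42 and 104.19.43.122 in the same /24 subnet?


Mask: 255.255.255.0
141.0.168.42 AND mask = 141.0.168.0
104.19.43.122 AND mask = 104.19.43.0
No, different subnets (141.0.168.0 vs 104.19.43.0)


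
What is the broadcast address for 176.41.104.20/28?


Network: 176.41.104.16/28
Host bits = 4
Set all host bits to 1:
Broadcast: 176.41.104.31


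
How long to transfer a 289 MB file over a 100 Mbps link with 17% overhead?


Effective throughput = 100 * (1 - 17/100) = 83 Mbps
File size in Mb = 289 * 8 = 2312 Mb
Time = 2312 / 83
Time = 27.8554 seconds


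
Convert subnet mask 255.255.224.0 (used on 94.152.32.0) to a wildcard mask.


Subnet mask: 255.255.224.0
Wildcard = 255.255.255.255 - subnet mask
255 - 255 = 0
255 - 255 = 0
255 - 224 = 31
255 - 0 = 255
Wildcard: 0.0.31.255


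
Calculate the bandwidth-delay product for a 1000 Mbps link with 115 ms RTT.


BDP = bandwidth * RTT
= 1000 Mbps * 115 ms
= 1000 * 1e6 * 115 / 1000 bits
= 115000000 bits
= 14375000 bytes
= 14038.0859 KB
BDP = 115000000 bits (14375000 bytes)


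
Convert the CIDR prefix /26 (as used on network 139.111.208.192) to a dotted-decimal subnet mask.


/26 means 26 network bits, 6 host bits
Binary: 11111111111111111111111111000000
Mask: 255.255.255.192


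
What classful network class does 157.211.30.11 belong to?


First octet: 157
Binary: 10011101
10xxxxxx -> Class B (128-191)
Class B, default mask 255.255.0.0 (/16)


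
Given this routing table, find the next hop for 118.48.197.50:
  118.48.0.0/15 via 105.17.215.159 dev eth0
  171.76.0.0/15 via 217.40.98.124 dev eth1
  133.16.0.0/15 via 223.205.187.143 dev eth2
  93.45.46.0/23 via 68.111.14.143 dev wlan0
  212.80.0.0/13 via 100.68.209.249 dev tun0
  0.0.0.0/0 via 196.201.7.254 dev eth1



Longest prefix match for 118.48.197.50:
  /15 118.48.0.0: MATCH
  /15 171.76.0.0: no
  /15 133.16.0.0: no
  /23 93.45.46.0: no
  /13 212.80.0.0: no
  /0 0.0.0.0: MATCH
Selected: next-hop 105.17.215.159 via eth0 (matched /15)


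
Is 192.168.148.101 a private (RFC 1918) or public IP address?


RFC 1918 private ranges:
  10.0.0.0/8 (10.0.0.0 - 10.255.255.255)
  172.16.0.0/12 (172.16.0.0 - 172.31.255.255)
  192.168.0.0/16 (192.168.0.0 - 192.168.255.255)
Private (in 192.168.0.0/16)


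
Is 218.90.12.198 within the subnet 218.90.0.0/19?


Subnet network: 218.90.0.0
Test IP AND mask: 218.90.0.0
Yes, 218.90.12.198 is in 218.90.0.0/19


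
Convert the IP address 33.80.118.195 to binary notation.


33 = 00100001
80 = 01010000
118 = 01110110
195 = 11000011
Binary: 00100001.01010000.01110110.11000011


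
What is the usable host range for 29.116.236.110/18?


Network: 29.116.192.0
Broadcast: 29.116.255.255
First usable = network + 1
Last usable = broadcast - 1
Range: 29.116.192.1 to 29.116.255.254


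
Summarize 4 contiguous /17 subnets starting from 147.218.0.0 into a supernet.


Original prefix: /17
Number of subnets: 4 = 2^2
New prefix = 17 - 2 = 15
Supernet: 147.218.0.0/15


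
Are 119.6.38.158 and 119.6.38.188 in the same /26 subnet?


Mask: 255.255.255.192
119.6.38.158 AND mask = 119.6.38.128
119.6.38.188 AND mask = 119.6.38.128
Yes, same subnet (119.6.38.128)


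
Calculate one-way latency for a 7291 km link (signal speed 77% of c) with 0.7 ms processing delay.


Speed = 0.77 * 3e5 km/s = 231000 km/s
Propagation delay = 7291 / 231000 = 0.0316 s = 31.5628 ms
Processing delay = 0.7 ms
Total one-way latency = 32.2628 ms


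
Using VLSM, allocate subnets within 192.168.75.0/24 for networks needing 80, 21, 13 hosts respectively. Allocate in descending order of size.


80 hosts -> /25 (126 usable): 192.168.75.0/25
21 hosts -> /27 (30 usable): 192.168.75.128/27
13 hosts -> /28 (14 usable): 192.168.75.160/28
Allocation: 192.168.75.0/25 (80 hosts, 126 usable); 192.168.75.128/27 (21 hosts, 30 usable); 192.168.75.160/28 (13 hosts, 14 usable)


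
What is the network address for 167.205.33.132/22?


IP:   10100111.11001101.00100001.10000100
Mask: 11111111.11111111.11111100.00000000
AND operation:
Net:  10100111.11001101.00100000.00000000
Network: 167.205.32.0/22


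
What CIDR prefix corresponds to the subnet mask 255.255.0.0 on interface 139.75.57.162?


Binary: 11111111.11111111.00000000.00000000
Count leading 1s
Prefix: /16


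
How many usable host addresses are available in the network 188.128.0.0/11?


Host bits = 32 - 11 = 21
Total addresses = 2^21 = 2097152
Usable = total - 2 (network and broadcast)
Usable hosts: 2097150


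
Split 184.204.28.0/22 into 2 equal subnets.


New prefix = 22 + 1 = 23
Each subnet has 512 addresses
  184.204.28.0/23
  184.204.30.0/23
Subnets: 184.204.28.0/23, 184.204.30.0/23


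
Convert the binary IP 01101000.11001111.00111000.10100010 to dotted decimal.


01101000 = 104
11001111 = 207
00111000 = 56
10100010 = 162
IP: 104.207.56.162


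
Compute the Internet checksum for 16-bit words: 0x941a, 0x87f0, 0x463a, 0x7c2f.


Sum all words (with carry folding):
+ 0x941a = 0x941a
+ 0x87f0 = 0x1c0b
+ 0x463a = 0x6245
+ 0x7c2f = 0xde74
One's complement: ~0xde74
Checksum = 0x218b


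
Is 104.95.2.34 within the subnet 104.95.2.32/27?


Subnet network: 104.95.2.32
Test IP AND mask: 104.95.2.32
Yes, 104.95.2.34 is in 104.95.2.32/27


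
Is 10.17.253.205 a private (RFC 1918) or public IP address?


RFC 1918 private ranges:
  10.0.0.0/8 (10.0.0.0 - 10.255.255.255)
  172.16.0.0/12 (172.16.0.0 - 172.31.255.255)
  192.168.0.0/16 (192.168.0.0 - 192.168.255.255)
Private (in 10.0.0.0/8)


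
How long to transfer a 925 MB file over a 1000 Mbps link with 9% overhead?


Effective throughput = 1000 * (1 - 9/100) = 910 Mbps
File size in Mb = 925 * 8 = 7400 Mb
Time = 7400 / 910
Time = 8.1319 seconds


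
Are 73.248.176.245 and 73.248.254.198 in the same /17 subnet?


Mask: 255.255.128.0
73.248.176.245 AND mask = 73.248.128.0
73.248.254.198 AND mask = 73.248.128.0
Yes, same subnet (73.248.128.0)


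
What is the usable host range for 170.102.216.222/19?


Network: 170.102.192.0
Broadcast: 170.102.223.255
First usable = network + 1
Last usable = broadcast - 1
Range: 170.102.192.1 to 170.102.223.254


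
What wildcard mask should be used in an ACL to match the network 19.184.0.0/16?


Subnet mask: 255.255.0.0
Wildcard = 255.255.255.255 - subnet mask
255 - 255 = 0
255 - 255 = 0
255 - 0 = 255
255 - 0 = 255
Wildcard: 0.0.255.255


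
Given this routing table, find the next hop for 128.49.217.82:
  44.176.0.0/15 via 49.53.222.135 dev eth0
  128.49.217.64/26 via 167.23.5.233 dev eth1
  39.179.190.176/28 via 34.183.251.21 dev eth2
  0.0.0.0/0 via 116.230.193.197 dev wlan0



Longest prefix match for 128.49.217.82:
  /15 44.176.0.0: no
  /26 128.49.217.64: MATCH
  /28 39.179.190.176: no
  /0 0.0.0.0: MATCH
Selected: next-hop 167.23.5.233 via eth1 (matched /26)


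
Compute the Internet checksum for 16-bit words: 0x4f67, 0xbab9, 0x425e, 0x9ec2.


Sum all words (with carry folding):
+ 0x4f67 = 0x4f67
+ 0xbab9 = 0x0a21
+ 0x425e = 0x4c7f
+ 0x9ec2 = 0xeb41
One's complement: ~0xeb41
Checksum = 0x14be


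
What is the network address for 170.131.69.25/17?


IP:   10101010.10000011.01000101.00011001
Mask: 11111111.11111111.10000000.00000000
AND operation:
Net:  10101010.10000011.00000000.00000000
Network: 170.131.0.0/17


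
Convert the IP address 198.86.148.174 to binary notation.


198 = 11000110
86 = 01010110
148 = 10010100
174 = 10101110
Binary: 11000110.01010110.10010100.10101110


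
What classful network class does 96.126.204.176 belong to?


First octet: 96
Binary: 01100000
0xxxxxxx -> Class A (1-126)
Class A, default mask 255.0.0.0 (/8)


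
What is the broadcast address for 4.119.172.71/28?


Network: 4.119.172.64/28
Host bits = 4
Set all host bits to 1:
Broadcast: 4.119.172.79


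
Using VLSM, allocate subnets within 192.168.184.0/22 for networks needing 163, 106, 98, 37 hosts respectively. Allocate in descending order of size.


163 hosts -> /24 (254 usable): 192.168.184.0/24
106 hosts -> /25 (126 usable): 192.168.185.0/25
98 hosts -> /25 (126 usable): 192.168.185.128/25
37 hosts -> /26 (62 usable): 192.168.186.0/26
Allocation: 192.168.184.0/24 (163 hosts, 254 usable); 192.168.185.0/25 (106 hosts, 126 usable); 192.168.185.128/25 (98 hosts, 126 usable); 192.168.186.0/26 (37 hosts, 62 usable)


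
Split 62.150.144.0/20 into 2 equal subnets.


New prefix = 20 + 1 = 21
Each subnet has 2048 addresses
  62.150.144.0/21
  62.150.152.0/21
Subnets: 62.150.144.0/21, 62.150.152.0/21


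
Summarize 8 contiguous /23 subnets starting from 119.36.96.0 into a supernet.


Original prefix: /23
Number of subnets: 8 = 2^3
New prefix = 23 - 3 = 20
Supernet: 119.36.96.0/20


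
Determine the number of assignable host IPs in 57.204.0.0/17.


Host bits = 32 - 17 = 15
Total addresses = 2^15 = 32768
Usable = total - 2 (network and broadcast)
Usable hosts: 32766


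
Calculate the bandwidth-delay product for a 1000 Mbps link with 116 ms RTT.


BDP = bandwidth * RTT
= 1000 Mbps * 116 ms
= 1000 * 1e6 * 116 / 1000 bits
= 116000000 bits
= 14500000 bytes
= 14160.1562 KB
BDP = 116000000 bits (14500000 bytes)


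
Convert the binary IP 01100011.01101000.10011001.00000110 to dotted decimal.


01100011 = 99
01101000 = 104
10011001 = 153
00000110 = 6
IP: 99.104.153.6


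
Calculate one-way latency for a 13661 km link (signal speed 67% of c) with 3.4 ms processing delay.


Speed = 0.67 * 3e5 km/s = 201000 km/s
Propagation delay = 13661 / 201000 = 0.068 s = 67.9652 ms
Processing delay = 3.4 ms
Total one-way latency = 71.3652 ms


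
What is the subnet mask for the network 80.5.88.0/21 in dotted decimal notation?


/21 means 21 network bits, 11 host bits
Binary: 11111111111111111111100000000000
Mask: 255.255.248.0


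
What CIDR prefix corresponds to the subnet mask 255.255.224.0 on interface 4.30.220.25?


Binary: 11111111.11111111.11100000.00000000
Count leading 1s
Prefix: /19


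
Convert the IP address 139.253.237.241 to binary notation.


139 = 10001011
253 = 11111101
237 = 11101101
241 = 11110001
Binary: 10001011.11111101.11101101.11110001


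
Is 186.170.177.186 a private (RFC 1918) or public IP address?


RFC 1918 private ranges:
  10.0.0.0/8 (10.0.0.0 - 10.255.255.255)
  172.16.0.0/12 (172.16.0.0 - 172.31.255.255)
  192.168.0.0/16 (192.168.0.0 - 192.168.255.255)
Public (not in any RFC 1918 range)


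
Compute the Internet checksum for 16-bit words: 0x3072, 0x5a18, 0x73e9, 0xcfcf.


Sum all words (with carry folding):
+ 0x3072 = 0x3072
+ 0x5a18 = 0x8a8a
+ 0x73e9 = 0xfe73
+ 0xcfcf = 0xce43
One's complement: ~0xce43
Checksum = 0x31bc


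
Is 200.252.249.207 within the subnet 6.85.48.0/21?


Subnet network: 6.85.48.0
Test IP AND mask: 200.252.248.0
No, 200.252.249.207 is not in 6.85.48.0/21


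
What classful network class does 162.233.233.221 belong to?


First octet: 162
Binary: 10100010
10xxxxxx -> Class B (128-191)
Class B, default mask 255.255.0.0 (/16)


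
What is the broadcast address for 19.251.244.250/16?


Network: 19.251.0.0/16
Host bits = 16
Set all host bits to 1:
Broadcast: 19.251.255.255


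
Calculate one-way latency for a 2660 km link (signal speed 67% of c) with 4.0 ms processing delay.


Speed = 0.67 * 3e5 km/s = 201000 km/s
Propagation delay = 2660 / 201000 = 0.0132 s = 13.2338 ms
Processing delay = 4.0 ms
Total one-way latency = 17.2338 ms


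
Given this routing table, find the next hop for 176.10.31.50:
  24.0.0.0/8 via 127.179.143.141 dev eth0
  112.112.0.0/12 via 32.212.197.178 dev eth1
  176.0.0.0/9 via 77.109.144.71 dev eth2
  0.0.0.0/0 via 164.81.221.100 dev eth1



Longest prefix match for 176.10.31.50:
  /8 24.0.0.0: no
  /12 112.112.0.0: no
  /9 176.0.0.0: MATCH
  /0 0.0.0.0: MATCH
Selected: next-hop 77.109.144.71 via eth2 (matched /9)


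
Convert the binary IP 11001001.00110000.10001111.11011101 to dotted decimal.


11001001 = 201
00110000 = 48
10001111 = 143
11011101 = 221
IP: 201.48.143.221


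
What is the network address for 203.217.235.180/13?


IP:   11001011.11011001.11101011.10110100
Mask: 11111111.11111000.00000000.00000000
AND operation:
Net:  11001011.11011000.00000000.00000000
Network: 203.216.0.0/13


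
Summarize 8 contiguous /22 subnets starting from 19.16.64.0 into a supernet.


Original prefix: /22
Number of subnets: 8 = 2^3
New prefix = 22 - 3 = 19
Supernet: 19.16.64.0/19


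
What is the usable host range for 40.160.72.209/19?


Network: 40.160.64.0
Broadcast: 40.160.95.255
First usable = network + 1
Last usable = broadcast - 1
Range: 40.160.64.1 to 40.160.95.254


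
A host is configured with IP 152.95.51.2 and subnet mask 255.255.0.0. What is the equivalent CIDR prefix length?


Binary: 11111111.11111111.00000000.00000000
Count leading 1s
Prefix: /16


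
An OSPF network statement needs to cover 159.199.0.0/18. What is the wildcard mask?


Subnet mask: 255.255.192.0
Wildcard = 255.255.255.255 - subnet mask
255 - 255 = 0
255 - 255 = 0
255 - 192 = 63
255 - 0 = 255
Wildcard: 0.0.63.255


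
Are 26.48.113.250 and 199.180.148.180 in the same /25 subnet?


Mask: 255.255.255.128
26.48.113.250 AND mask = 26.48.113.128
199.180.148.180 AND mask = 199.180.148.128
No, different subnets (26.48.113.128 vs 199.180.148.128)


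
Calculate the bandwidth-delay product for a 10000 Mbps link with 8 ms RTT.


BDP = bandwidth * RTT
= 10000 Mbps * 8 ms
= 10000 * 1e6 * 8 / 1000 bits
= 80000000 bits
= 10000000 bytes
= 9765.625 KB
BDP = 80000000 bits (10000000 bytes)


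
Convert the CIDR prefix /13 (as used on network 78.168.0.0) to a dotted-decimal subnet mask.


/13 means 13 network bits, 19 host bits
Binary: 11111111111110000000000000000000
Mask: 255.248.0.0


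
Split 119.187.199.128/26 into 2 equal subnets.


New prefix = 26 + 1 = 27
Each subnet has 32 addresses
  119.187.199.128/27
  119.187.199.160/27
Subnets: 119.187.199.128/27, 119.187.199.160/27


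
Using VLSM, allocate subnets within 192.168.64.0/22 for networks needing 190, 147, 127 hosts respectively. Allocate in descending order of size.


190 hosts -> /24 (254 usable): 192.168.64.0/24
147 hosts -> /24 (254 usable): 192.168.65.0/24
127 hosts -> /24 (254 usable): 192.168.66.0/24
Allocation: 192.168.64.0/24 (190 hosts, 254 usable); 192.168.65.0/24 (147 hosts, 254 usable); 192.168.66.0/24 (127 hosts, 254 usable)


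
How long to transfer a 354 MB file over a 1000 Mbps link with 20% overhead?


Effective throughput = 1000 * (1 - 20/100) = 800 Mbps
File size in Mb = 354 * 8 = 2832 Mb
Time = 2832 / 800
Time = 3.54 seconds


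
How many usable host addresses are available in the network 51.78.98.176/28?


Host bits = 32 - 28 = 4
Total addresses = 2^4 = 16
Usable = total - 2 (network and broadcast)
Usable hosts: 14


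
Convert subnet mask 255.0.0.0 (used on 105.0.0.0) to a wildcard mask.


Subnet mask: 255.0.0.0
Wildcard = 255.255.255.255 - subnet mask
255 - 255 = 0
255 - 0 = 255
255 - 0 = 255
255 - 0 = 255
Wildcard: 0.255.255.255


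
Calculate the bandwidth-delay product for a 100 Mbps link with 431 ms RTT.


BDP = bandwidth * RTT
= 100 Mbps * 431 ms
= 100 * 1e6 * 431 / 1000 bits
= 43100000 bits
= 5387500 bytes
= 5261.2305 KB
BDP = 43100000 bits (5387500 bytes)


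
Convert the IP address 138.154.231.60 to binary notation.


138 = 10001010
154 = 10011010
231 = 11100111
60 = 00111100
Binary: 10001010.10011010.11100111.00111100


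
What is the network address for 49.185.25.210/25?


IP:   00110001.10111001.00011001.11010010
Mask: 11111111.11111111.11111111.10000000
AND operation:
Net:  00110001.10111001.00011001.10000000
Network: 49.185.25.128/25


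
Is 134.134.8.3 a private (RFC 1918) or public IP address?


RFC 1918 private ranges:
  10.0.0.0/8 (10.0.0.0 - 10.255.255.255)
  172.16.0.0/12 (172.16.0.0 - 172.31.255.255)
  192.168.0.0/16 (192.168.0.0 - 192.168.255.255)
Public (not in any RFC 1918 range)
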